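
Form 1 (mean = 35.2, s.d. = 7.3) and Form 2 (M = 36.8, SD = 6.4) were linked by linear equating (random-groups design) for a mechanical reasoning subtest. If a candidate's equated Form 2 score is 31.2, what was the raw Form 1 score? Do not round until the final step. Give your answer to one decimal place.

28.8

Invert y = (SD_Y/SD_X)(x − M_X) + M_Y:
x = (SD_X/SD_Y)(y − M_Y) + M_X = (7.3/6.4)(31.2 − 36.8) + 35.2
x = 1.140625 × -5.600 + 35.2 = 28.8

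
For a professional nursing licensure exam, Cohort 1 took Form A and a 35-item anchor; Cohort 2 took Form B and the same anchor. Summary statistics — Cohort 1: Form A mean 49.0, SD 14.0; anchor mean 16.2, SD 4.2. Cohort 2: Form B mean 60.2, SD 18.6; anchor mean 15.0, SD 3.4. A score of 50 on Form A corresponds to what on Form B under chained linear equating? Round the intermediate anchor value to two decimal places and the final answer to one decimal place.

68.4

Form A → anchor (Cohort 1): v = (4.2/14.0)(50 − 49.0) + 16.2 = 16.50
anchor → Form B (Cohort 2): y = (18.6/3.4)(16.50 − 15.0) + 60.2 = 68.4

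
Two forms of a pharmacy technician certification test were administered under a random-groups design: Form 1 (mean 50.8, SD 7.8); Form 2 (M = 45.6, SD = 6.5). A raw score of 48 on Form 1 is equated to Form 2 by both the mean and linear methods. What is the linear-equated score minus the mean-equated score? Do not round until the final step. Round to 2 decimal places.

0.47

Mean-equated: 48 + (45.6 − 50.8) = 42.80
Linear-equated: (6.5/7.8)(48 − 50.8) + 45.6 = 43.267
Difference = 43.267 − 42.80 = 0.47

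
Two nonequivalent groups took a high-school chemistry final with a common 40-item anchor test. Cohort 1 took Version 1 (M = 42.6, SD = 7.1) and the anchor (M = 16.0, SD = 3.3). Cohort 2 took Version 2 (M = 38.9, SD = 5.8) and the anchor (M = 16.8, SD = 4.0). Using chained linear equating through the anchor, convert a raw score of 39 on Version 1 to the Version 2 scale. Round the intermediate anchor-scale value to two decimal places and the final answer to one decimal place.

35.3

Version 1 → anchor (Cohort 1): v = (3.3/7.1)(39 − 42.6) + 16.0 = 14.33
anchor → Version 2 (Cohort 2): y = (5.8/4.0)(14.33 − 16.8) + 38.9 = 35.3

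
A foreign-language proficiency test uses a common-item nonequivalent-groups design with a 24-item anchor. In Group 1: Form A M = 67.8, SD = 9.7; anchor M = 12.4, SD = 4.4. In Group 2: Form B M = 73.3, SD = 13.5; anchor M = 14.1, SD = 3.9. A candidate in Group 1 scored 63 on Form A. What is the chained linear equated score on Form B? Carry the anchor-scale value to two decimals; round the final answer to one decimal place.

Form A → anchor (Group 1): v = (4.4/9.7)(63 − 67.8) + 12.4 = 10.22
anchor → Form B (Group 2): y = (13.5/3.9)(10.22 − 14.1) + 73.3 = 59.9

59.9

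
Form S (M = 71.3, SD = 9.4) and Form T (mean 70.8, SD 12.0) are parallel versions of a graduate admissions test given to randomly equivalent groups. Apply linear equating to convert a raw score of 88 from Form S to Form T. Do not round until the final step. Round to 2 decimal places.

Linear equating: y = (SD_Y/SD_X)(x − M_X) + M_Y
y = (12.0/9.4)(88 − 71.3) + 70.8
y = 1.276596 × 16.7 + 70.8 = 21.3191 + 70.8 = 92.12

92.12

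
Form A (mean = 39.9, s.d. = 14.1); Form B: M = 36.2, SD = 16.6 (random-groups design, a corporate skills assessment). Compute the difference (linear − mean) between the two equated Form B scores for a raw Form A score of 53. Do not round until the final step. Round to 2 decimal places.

2.32

Mean-equated: 53 + (36.2 − 39.9) = 49.30
Linear-equated: (16.6/14.1)(53 − 39.9) + 36.2 = 51.623
Difference = 51.623 − 49.30 = 2.32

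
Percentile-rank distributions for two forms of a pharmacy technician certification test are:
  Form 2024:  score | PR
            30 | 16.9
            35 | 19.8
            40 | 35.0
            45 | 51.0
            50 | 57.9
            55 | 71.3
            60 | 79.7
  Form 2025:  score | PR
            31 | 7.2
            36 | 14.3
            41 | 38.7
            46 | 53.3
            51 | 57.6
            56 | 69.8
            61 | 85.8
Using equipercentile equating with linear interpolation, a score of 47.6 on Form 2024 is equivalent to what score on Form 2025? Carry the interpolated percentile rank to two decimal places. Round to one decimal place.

47.5

PR of 47.6 on Form 2024: 51.0 + (47.6 − 45)/(50 − 45) × (57.9 − 51.0) = 54.59
On Form 2025, PR 54.59 falls between score 46 (PR 53.3) and 51 (PR 57.6).
Interpolate: 46 + (54.59 − 53.3)/(57.6 − 53.3) × (51 − 46) = 47.5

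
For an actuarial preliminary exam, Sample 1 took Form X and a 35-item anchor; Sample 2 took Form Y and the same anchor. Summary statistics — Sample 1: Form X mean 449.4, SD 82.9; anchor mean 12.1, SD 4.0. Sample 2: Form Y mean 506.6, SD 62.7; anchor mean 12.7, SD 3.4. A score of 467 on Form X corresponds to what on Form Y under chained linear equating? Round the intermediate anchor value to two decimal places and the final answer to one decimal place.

511.2

Form X → anchor (Sample 1): v = (4.0/82.9)(467 − 449.4) + 12.1 = 12.95
anchor → Form Y (Sample 2): y = (62.7/3.4)(12.95 − 12.7) + 506.6 = 511.2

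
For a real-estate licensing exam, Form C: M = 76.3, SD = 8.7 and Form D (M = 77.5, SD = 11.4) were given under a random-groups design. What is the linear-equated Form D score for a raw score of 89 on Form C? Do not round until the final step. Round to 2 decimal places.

94.14

Linear equating: y = (SD_Y/SD_X)(x − M_X) + M_Y
y = (11.4/8.7)(89 − 76.3) + 77.5
y = 1.310345 × 12.7 + 77.5 = 16.6414 + 77.5 = 94.14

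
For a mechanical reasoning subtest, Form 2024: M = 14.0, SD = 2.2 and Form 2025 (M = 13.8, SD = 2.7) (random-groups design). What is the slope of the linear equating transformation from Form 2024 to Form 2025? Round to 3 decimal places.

1.227

A = SD_Y / SD_X = 2.7 / 2.2 = 1.227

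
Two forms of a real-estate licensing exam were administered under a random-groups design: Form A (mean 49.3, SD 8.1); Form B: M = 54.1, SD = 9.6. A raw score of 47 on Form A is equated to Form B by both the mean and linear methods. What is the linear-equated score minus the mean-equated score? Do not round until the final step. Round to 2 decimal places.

-0.43

Mean-equated: 47 + (54.1 − 49.3) = 51.80
Linear-equated: (9.6/8.1)(47 − 49.3) + 54.1 = 51.374
Difference = 51.374 − 51.80 = -0.43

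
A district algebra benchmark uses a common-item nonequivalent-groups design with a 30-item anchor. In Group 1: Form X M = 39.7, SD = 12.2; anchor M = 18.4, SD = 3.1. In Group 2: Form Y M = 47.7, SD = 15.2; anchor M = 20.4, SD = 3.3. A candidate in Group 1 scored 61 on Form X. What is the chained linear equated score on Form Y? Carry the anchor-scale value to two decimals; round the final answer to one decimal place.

63.4

Form X → anchor (Group 1): v = (3.1/12.2)(61 − 39.7) + 18.4 = 23.81
anchor → Form Y (Group 2): y = (15.2/3.3)(23.81 − 20.4) + 47.7 = 63.4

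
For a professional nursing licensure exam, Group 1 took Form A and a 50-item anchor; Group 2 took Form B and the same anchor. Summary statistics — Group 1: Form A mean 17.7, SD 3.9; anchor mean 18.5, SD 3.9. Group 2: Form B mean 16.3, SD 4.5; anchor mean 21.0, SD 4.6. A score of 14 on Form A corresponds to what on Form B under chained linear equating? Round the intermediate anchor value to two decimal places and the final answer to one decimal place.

10.2

Form A → anchor (Group 1): v = (3.9/3.9)(14 − 17.7) + 18.5 = 14.80
anchor → Form B (Group 2): y = (4.5/4.6)(14.80 − 21.0) + 16.3 = 10.2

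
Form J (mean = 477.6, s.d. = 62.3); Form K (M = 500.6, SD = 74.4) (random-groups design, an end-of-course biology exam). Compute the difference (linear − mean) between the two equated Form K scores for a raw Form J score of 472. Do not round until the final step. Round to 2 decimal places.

-1.09

Mean-equated: 472 + (500.6 − 477.6) = 495.00
Linear-equated: (74.4/62.3)(472 − 477.6) + 500.6 = 493.912
Difference = 493.912 − 495.00 = -1.09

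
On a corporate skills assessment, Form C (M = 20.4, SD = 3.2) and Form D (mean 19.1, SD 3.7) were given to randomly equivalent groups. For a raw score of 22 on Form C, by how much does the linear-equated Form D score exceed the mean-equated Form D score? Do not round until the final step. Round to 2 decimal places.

0.25

Mean-equated: 22 + (19.1 − 20.4) = 20.70
Linear-equated: (3.7/3.2)(22 − 20.4) + 19.1 = 20.950
Difference = 20.950 − 20.70 = 0.25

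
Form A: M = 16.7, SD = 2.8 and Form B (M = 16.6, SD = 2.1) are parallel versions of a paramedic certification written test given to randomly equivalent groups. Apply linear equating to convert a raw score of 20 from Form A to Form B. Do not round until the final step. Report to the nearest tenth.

19.1

Linear equating: y = (SD_Y/SD_X)(x − M_X) + M_Y
y = (2.1/2.8)(20 − 16.7) + 16.6
y = 0.750000 × 3.3 + 16.6 = 2.4750 + 16.6 = 19.1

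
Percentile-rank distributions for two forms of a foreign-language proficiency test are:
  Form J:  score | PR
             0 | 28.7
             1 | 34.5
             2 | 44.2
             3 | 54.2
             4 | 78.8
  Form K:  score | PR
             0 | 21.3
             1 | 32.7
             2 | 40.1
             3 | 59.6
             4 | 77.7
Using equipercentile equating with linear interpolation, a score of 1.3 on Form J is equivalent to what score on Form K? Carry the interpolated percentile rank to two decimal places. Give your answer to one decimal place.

PR of 1.3 on Form J: 34.5 + (1.3 − 1)/(2 − 1) × (44.2 − 34.5) = 37.41
On Form K, PR 37.41 falls between score 1 (PR 32.7) and 2 (PR 40.1).
Interpolate: 1 + (37.41 − 32.7)/(40.1 − 32.7) × (2 − 1) = 1.6

1.6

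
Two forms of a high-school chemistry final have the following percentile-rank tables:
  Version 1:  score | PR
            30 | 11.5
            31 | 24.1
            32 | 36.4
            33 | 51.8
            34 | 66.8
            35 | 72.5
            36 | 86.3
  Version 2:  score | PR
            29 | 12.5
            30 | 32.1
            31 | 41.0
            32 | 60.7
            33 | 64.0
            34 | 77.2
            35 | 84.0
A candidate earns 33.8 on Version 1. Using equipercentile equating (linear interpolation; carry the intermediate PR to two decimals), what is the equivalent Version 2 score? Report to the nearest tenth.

PR of 33.8 on Version 1: 51.8 + (33.8 − 33)/(34 − 33) × (66.8 − 51.8) = 63.80
On Version 2, PR 63.80 falls between score 32 (PR 60.7) and 33 (PR 64.0).
Interpolate: 32 + (63.80 − 60.7)/(64.0 − 60.7) × (33 − 32) = 32.9

32.9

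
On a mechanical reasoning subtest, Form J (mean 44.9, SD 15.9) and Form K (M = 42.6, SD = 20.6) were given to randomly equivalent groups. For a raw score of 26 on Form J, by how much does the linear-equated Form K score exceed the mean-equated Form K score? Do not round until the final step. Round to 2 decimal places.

Mean-equated: 26 + (42.6 − 44.9) = 23.70
Linear-equated: (20.6/15.9)(26 − 44.9) + 42.6 = 18.113
Difference = 18.113 − 23.70 = -5.59

-5.59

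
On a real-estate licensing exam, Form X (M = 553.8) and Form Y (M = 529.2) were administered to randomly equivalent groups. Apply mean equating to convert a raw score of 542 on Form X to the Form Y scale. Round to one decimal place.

517.4

Mean equating: y = x + (M_Y − M_X) = 542 + (529.2 − 553.8) = 517.4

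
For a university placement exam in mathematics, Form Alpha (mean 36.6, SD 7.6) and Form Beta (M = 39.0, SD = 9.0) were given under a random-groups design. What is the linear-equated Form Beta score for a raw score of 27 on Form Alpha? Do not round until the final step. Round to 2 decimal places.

27.63

Linear equating: y = (SD_Y/SD_X)(x − M_X) + M_Y
y = (9.0/7.6)(27 − 36.6) + 39.0
y = 1.184211 × -9.6 + 39.0 = -11.3684 + 39.0 = 27.63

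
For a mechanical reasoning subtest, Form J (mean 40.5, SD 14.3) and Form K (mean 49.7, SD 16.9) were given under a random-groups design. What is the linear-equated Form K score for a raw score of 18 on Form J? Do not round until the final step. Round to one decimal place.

Linear equating: y = (SD_Y/SD_X)(x − M_X) + M_Y
y = (16.9/14.3)(18 − 40.5) + 49.7
y = 1.181818 × -22.5 + 49.7 = -26.5909 + 49.7 = 23.1

23.1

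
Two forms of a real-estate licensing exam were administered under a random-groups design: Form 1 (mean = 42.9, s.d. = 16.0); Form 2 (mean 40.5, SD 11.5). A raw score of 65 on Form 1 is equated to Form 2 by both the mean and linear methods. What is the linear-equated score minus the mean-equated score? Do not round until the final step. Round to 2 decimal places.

Mean-equated: 65 + (40.5 − 42.9) = 62.60
Linear-equated: (11.5/16.0)(65 − 42.9) + 40.5 = 56.384
Difference = 56.384 − 62.60 = -6.22

-6.22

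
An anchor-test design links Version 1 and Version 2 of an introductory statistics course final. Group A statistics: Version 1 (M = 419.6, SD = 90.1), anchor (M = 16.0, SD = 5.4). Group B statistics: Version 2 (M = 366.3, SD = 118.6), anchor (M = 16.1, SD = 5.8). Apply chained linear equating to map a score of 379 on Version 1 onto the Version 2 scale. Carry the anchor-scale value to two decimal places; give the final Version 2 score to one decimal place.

314.6

Version 1 → anchor (Group A): v = (5.4/90.1)(379 − 419.6) + 16.0 = 13.57
anchor → Version 2 (Group B): y = (118.6/5.8)(13.57 − 16.1) + 366.3 = 314.6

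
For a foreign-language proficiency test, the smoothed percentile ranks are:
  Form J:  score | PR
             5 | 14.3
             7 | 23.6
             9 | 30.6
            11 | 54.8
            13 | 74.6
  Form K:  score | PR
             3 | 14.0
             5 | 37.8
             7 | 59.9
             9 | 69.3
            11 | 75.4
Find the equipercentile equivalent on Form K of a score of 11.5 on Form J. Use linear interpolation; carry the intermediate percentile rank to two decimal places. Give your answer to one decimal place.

PR of 11.5 on Form J: 54.8 + (11.5 − 11)/(13 − 11) × (74.6 − 54.8) = 59.75
On Form K, PR 59.75 falls between score 5 (PR 37.8) and 7 (PR 59.9).
Interpolate: 5 + (59.75 − 37.8)/(59.9 − 37.8) × (7 − 5) = 7.0

7.0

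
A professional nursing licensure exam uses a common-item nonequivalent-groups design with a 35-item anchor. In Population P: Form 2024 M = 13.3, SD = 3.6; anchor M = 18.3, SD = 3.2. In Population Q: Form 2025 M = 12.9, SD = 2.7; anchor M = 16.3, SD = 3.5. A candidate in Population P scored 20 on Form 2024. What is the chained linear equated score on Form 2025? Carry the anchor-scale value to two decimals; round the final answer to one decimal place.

Form 2024 → anchor (Population P): v = (3.2/3.6)(20 − 13.3) + 18.3 = 24.26
anchor → Form 2025 (Population Q): y = (2.7/3.5)(24.26 − 16.3) + 12.9 = 19.0

19.0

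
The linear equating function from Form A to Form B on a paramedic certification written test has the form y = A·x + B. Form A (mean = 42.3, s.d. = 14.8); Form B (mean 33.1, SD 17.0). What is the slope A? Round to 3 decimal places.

1.149

A = SD_Y / SD_X = 17.0 / 14.8 = 1.149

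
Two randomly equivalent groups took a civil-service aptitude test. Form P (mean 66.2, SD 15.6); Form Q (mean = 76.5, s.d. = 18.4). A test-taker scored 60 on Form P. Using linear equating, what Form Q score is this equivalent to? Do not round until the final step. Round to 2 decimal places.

Linear equating: y = (SD_Y/SD_X)(x − M_X) + M_Y
y = (18.4/15.6)(60 − 66.2) + 76.5
y = 1.179487 × -6.2 + 76.5 = -7.3128 + 76.5 = 69.19

69.19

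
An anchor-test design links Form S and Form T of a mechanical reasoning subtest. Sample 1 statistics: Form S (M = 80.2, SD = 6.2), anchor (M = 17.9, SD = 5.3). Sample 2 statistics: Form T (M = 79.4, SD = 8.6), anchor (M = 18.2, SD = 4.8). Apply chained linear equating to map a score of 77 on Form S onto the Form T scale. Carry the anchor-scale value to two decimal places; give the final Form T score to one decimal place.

74.0

Form S → anchor (Sample 1): v = (5.3/6.2)(77 − 80.2) + 17.9 = 15.16
anchor → Form T (Sample 2): y = (8.6/4.8)(15.16 − 18.2) + 79.4 = 74.0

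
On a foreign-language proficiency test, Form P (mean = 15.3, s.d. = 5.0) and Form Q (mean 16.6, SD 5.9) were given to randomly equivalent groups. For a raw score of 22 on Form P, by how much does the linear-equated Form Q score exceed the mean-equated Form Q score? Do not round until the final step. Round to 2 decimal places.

Mean-equated: 22 + (16.6 − 15.3) = 23.30
Linear-equated: (5.9/5.0)(22 − 15.3) + 16.6 = 24.506
Difference = 24.506 − 23.30 = 1.21

1.21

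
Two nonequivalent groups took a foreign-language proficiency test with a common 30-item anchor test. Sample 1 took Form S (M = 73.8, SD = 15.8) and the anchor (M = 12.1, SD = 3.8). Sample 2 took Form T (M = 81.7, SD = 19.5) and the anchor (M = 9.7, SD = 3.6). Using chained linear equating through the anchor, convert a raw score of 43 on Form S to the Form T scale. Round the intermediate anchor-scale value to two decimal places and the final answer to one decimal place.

Form S → anchor (Sample 1): v = (3.8/15.8)(43 − 73.8) + 12.1 = 4.69
anchor → Form T (Sample 2): y = (19.5/3.6)(4.69 − 9.7) + 81.7 = 54.6

54.6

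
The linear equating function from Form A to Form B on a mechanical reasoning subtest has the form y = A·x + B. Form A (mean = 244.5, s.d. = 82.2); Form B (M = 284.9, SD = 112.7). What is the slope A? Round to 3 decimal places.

1.371

A = SD_Y / SD_X = 112.7 / 82.2 = 1.371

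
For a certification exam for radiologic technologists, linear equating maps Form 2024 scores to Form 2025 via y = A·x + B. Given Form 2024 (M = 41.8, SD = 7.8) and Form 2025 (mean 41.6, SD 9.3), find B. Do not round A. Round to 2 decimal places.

A = SD_Y / SD_X = 9.3 / 7.8 = 1.192308
B = M_Y − A·M_X = 41.6 − 1.192308 × 41.8 = -8.24

-8.24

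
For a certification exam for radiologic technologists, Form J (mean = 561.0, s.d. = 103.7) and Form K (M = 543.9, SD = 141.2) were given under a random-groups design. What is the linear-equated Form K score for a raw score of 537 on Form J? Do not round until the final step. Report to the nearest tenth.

Linear equating: y = (SD_Y/SD_X)(x − M_X) + M_Y
y = (141.2/103.7)(537 − 561.0) + 543.9
y = 1.361620 × -24.0 + 543.9 = -32.6789 + 543.9 = 511.2

511.2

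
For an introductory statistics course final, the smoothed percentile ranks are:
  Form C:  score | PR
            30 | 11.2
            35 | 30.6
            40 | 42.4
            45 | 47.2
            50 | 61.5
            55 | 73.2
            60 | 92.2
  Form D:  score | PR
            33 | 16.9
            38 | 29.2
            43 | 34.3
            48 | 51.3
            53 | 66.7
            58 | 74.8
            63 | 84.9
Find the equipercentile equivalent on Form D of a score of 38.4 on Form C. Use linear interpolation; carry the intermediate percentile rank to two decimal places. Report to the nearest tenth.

44.3

PR of 38.4 on Form C: 30.6 + (38.4 − 35)/(40 − 35) × (42.4 − 30.6) = 38.62
On Form D, PR 38.62 falls between score 43 (PR 34.3) and 48 (PR 51.3).
Interpolate: 43 + (38.62 − 34.3)/(51.3 − 34.3) × (48 − 43) = 44.3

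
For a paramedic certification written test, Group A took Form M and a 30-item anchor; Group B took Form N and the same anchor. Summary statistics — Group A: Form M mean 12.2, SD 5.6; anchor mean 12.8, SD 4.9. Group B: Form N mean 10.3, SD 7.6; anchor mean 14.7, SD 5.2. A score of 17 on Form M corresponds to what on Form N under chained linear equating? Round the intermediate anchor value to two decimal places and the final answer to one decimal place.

Form M → anchor (Group A): v = (4.9/5.6)(17 − 12.2) + 12.8 = 17.00
anchor → Form N (Group B): y = (7.6/5.2)(17.00 − 14.7) + 10.3 = 13.7

13.7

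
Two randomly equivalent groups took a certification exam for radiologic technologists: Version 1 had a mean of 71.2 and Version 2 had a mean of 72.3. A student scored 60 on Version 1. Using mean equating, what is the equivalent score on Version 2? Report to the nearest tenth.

61.1

Mean equating: y = x + (M_Y − M_X) = 60 + (72.3 − 71.2) = 61.1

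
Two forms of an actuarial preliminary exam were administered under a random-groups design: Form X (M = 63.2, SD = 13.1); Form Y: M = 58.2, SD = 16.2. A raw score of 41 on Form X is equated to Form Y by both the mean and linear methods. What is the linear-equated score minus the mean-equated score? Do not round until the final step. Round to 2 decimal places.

-5.25

Mean-equated: 41 + (58.2 − 63.2) = 36.00
Linear-equated: (16.2/13.1)(41 − 63.2) + 58.2 = 30.747
Difference = 30.747 − 36.00 = -5.25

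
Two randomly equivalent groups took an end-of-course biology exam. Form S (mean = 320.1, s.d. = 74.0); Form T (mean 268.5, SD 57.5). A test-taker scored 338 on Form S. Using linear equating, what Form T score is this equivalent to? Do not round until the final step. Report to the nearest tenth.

282.4

Linear equating: y = (SD_Y/SD_X)(x − M_X) + M_Y
y = (57.5/74.0)(338 − 320.1) + 268.5
y = 0.777027 × 17.9 + 268.5 = 13.9088 + 268.5 = 282.4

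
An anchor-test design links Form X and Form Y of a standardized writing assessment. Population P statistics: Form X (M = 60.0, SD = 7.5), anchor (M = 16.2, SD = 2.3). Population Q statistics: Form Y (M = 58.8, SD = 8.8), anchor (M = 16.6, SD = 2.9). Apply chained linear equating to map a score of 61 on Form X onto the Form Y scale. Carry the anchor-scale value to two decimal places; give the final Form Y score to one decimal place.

58.5

Form X → anchor (Population P): v = (2.3/7.5)(61 − 60.0) + 16.2 = 16.51
anchor → Form Y (Population Q): y = (8.8/2.9)(16.51 − 16.6) + 58.8 = 58.5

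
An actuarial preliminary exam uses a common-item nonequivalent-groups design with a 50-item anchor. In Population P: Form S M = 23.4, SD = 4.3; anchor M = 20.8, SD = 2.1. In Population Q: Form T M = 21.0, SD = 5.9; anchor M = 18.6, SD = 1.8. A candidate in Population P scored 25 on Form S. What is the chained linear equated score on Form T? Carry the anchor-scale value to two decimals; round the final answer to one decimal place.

30.8

Form S → anchor (Population P): v = (2.1/4.3)(25 − 23.4) + 20.8 = 21.58
anchor → Form T (Population Q): y = (5.9/1.8)(21.58 − 18.6) + 21.0 = 30.8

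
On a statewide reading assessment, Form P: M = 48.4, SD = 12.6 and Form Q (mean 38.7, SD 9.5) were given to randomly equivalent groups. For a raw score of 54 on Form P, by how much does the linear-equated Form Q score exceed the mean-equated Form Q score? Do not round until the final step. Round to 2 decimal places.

Mean-equated: 54 + (38.7 − 48.4) = 44.30
Linear-equated: (9.5/12.6)(54 − 48.4) + 38.7 = 42.922
Difference = 42.922 − 44.30 = -1.38

-1.38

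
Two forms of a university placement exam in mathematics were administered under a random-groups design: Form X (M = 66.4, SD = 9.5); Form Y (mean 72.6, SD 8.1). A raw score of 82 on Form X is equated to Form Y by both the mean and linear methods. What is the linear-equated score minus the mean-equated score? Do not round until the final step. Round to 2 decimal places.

-2.30

Mean-equated: 82 + (72.6 − 66.4) = 88.20
Linear-equated: (8.1/9.5)(82 − 66.4) + 72.6 = 85.901
Difference = 85.901 − 88.20 = -2.30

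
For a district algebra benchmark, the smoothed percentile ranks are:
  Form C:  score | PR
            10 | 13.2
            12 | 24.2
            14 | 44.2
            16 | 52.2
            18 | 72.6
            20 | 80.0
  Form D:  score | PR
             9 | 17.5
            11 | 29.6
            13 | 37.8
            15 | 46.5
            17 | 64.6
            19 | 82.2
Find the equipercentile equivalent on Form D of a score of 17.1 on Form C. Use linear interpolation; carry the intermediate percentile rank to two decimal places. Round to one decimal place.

PR of 17.1 on Form C: 52.2 + (17.1 − 16)/(18 − 16) × (72.6 − 52.2) = 63.42
On Form D, PR 63.42 falls between score 15 (PR 46.5) and 17 (PR 64.6).
Interpolate: 15 + (63.42 − 46.5)/(64.6 − 46.5) × (17 − 15) = 16.9

16.9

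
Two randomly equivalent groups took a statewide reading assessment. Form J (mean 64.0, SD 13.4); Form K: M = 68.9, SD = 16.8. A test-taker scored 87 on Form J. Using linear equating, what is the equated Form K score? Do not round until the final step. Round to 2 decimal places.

97.74

Linear equating: y = (SD_Y/SD_X)(x − M_X) + M_Y
y = (16.8/13.4)(87 − 64.0) + 68.9
y = 1.253731 × 23.0 + 68.9 = 28.8358 + 68.9 = 97.74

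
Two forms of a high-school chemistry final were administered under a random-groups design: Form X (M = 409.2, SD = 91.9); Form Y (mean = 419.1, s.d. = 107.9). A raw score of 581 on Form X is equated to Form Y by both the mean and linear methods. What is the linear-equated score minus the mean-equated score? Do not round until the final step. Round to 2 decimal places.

29.91

Mean-equated: 581 + (419.1 − 409.2) = 590.90
Linear-equated: (107.9/91.9)(581 − 409.2) + 419.1 = 620.811
Difference = 620.811 − 590.90 = 29.91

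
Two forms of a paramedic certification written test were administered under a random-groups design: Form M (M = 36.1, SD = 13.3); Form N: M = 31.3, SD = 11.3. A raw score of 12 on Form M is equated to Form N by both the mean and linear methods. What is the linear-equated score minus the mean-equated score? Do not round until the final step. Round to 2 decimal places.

3.62

Mean-equated: 12 + (31.3 − 36.1) = 7.20
Linear-equated: (11.3/13.3)(12 − 36.1) + 31.3 = 10.824
Difference = 10.824 − 7.20 = 3.62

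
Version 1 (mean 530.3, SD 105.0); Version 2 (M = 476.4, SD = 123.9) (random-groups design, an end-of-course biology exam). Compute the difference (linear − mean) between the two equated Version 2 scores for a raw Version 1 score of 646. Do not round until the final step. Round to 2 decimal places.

Mean-equated: 646 + (476.4 − 530.3) = 592.10
Linear-equated: (123.9/105.0)(646 − 530.3) + 476.4 = 612.926
Difference = 612.926 − 592.10 = 20.83

20.83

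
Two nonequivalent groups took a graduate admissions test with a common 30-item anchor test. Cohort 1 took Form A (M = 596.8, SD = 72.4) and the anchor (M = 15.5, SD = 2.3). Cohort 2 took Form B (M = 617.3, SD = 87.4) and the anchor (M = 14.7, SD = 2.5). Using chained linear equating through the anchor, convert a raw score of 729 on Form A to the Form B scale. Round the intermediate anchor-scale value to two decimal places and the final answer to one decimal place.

Form A → anchor (Cohort 1): v = (2.3/72.4)(729 − 596.8) + 15.5 = 19.70
anchor → Form B (Cohort 2): y = (87.4/2.5)(19.70 − 14.7) + 617.3 = 792.1

792.1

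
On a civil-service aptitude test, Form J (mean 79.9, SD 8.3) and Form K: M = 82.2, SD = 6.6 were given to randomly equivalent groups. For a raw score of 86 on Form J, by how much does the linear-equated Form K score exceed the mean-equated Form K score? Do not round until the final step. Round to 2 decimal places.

-1.25

Mean-equated: 86 + (82.2 − 79.9) = 88.30
Linear-equated: (6.6/8.3)(86 − 79.9) + 82.2 = 87.051
Difference = 87.051 − 88.30 = -1.25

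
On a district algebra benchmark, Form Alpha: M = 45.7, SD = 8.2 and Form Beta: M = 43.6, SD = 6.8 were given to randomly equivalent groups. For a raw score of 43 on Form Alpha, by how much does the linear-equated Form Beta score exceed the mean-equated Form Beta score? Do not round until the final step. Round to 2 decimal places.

Mean-equated: 43 + (43.6 − 45.7) = 40.90
Linear-equated: (6.8/8.2)(43 − 45.7) + 43.6 = 41.361
Difference = 41.361 − 40.90 = 0.46

0.46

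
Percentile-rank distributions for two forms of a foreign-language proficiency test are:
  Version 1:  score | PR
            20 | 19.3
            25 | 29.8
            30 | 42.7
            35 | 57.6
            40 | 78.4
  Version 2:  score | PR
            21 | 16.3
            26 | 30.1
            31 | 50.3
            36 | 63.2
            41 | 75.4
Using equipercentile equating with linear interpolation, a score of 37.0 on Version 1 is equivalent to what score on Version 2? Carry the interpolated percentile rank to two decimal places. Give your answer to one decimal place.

37.1

PR of 37.0 on Version 1: 57.6 + (37.0 − 35)/(40 − 35) × (78.4 − 57.6) = 65.92
On Version 2, PR 65.92 falls between score 36 (PR 63.2) and 41 (PR 75.4).
Interpolate: 36 + (65.92 − 63.2)/(75.4 − 63.2) × (41 − 36) = 37.1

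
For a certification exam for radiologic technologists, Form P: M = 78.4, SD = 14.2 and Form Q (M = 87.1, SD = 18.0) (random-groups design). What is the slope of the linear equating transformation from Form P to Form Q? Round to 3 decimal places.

1.268

A = SD_Y / SD_X = 18.0 / 14.2 = 1.268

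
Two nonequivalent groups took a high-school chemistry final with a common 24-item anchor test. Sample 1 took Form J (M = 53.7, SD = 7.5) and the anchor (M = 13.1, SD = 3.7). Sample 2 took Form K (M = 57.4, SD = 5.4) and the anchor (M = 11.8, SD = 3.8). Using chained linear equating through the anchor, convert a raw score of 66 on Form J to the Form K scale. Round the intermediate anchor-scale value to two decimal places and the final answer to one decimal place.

67.9

Form J → anchor (Sample 1): v = (3.7/7.5)(66 − 53.7) + 13.1 = 19.17
anchor → Form K (Sample 2): y = (5.4/3.8)(19.17 − 11.8) + 57.4 = 67.9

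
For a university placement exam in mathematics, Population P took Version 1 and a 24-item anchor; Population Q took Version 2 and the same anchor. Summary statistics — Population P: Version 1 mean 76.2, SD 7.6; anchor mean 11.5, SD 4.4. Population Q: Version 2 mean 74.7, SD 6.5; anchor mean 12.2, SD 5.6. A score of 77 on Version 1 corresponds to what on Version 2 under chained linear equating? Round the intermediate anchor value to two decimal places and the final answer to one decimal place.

74.4

Version 1 → anchor (Population P): v = (4.4/7.6)(77 − 76.2) + 11.5 = 11.96
anchor → Version 2 (Population Q): y = (6.5/5.6)(11.96 − 12.2) + 74.7 = 74.4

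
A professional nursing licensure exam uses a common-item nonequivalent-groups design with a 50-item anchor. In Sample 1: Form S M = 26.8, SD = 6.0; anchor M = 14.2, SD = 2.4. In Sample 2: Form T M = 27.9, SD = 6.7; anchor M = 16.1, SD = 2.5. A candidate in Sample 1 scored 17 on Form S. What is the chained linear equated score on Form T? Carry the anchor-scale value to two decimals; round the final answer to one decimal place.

Form S → anchor (Sample 1): v = (2.4/6.0)(17 − 26.8) + 14.2 = 10.28
anchor → Form T (Sample 2): y = (6.7/2.5)(10.28 − 16.1) + 27.9 = 12.3

12.3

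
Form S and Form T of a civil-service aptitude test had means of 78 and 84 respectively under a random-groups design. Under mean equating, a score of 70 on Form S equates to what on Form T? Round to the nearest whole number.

76

Mean equating: y = x + (M_Y − M_X) = 70 + (84 − 78) = 76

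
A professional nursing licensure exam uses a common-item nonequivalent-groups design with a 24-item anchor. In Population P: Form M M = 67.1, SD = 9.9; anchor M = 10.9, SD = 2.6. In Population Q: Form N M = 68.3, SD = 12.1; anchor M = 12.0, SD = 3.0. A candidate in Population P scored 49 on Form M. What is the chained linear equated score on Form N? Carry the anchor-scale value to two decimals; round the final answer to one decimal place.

Form M → anchor (Population P): v = (2.6/9.9)(49 − 67.1) + 10.9 = 6.15
anchor → Form N (Population Q): y = (12.1/3.0)(6.15 − 12.0) + 68.3 = 44.7

44.7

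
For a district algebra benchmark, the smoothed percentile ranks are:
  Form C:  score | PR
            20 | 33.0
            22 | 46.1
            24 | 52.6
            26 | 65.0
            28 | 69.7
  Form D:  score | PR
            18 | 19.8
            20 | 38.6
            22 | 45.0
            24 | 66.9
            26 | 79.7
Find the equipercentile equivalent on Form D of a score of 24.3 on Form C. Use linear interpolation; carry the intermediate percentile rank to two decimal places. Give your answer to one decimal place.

22.9

PR of 24.3 on Form C: 52.6 + (24.3 − 24)/(26 − 24) × (65.0 − 52.6) = 54.46
On Form D, PR 54.46 falls between score 22 (PR 45.0) and 24 (PR 66.9).
Interpolate: 22 + (54.46 − 45.0)/(66.9 − 45.0) × (24 − 22) = 22.9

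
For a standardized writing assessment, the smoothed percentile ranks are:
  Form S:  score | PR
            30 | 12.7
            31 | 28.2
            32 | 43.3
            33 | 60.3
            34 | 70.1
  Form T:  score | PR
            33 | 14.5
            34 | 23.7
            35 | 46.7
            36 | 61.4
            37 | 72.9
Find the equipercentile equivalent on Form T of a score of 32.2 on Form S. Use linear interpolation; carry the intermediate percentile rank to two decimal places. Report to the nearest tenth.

35.0

PR of 32.2 on Form S: 43.3 + (32.2 − 32)/(33 − 32) × (60.3 − 43.3) = 46.70
On Form T, PR 46.70 falls between score 34 (PR 23.7) and 35 (PR 46.7).
Interpolate: 34 + (46.70 − 23.7)/(46.7 − 23.7) × (35 − 34) = 35.0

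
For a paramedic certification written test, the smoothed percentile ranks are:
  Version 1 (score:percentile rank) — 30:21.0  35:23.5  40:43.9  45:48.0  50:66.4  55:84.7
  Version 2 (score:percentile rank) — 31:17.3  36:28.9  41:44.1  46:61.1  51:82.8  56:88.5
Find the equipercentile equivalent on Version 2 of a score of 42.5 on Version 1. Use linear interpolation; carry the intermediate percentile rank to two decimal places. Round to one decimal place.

PR of 42.5 on Version 1: 43.9 + (42.5 − 40)/(45 − 40) × (48.0 − 43.9) = 45.95
On Version 2, PR 45.95 falls between score 41 (PR 44.1) and 46 (PR 61.1).
Interpolate: 41 + (45.95 − 44.1)/(61.1 − 44.1) × (46 − 41) = 41.5

41.5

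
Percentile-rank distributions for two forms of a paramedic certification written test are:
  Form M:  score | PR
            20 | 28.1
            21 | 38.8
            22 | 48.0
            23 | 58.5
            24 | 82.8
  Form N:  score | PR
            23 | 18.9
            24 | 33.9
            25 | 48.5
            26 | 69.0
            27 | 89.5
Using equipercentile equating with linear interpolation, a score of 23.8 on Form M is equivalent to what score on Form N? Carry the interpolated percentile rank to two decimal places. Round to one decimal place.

26.4

PR of 23.8 on Form M: 58.5 + (23.8 − 23)/(24 − 23) × (82.8 − 58.5) = 77.94
On Form N, PR 77.94 falls between score 26 (PR 69.0) and 27 (PR 89.5).
Interpolate: 26 + (77.94 − 69.0)/(89.5 − 69.0) × (27 − 26) = 26.4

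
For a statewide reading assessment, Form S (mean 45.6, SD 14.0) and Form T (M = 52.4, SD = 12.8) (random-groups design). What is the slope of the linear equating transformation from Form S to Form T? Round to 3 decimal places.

A = SD_Y / SD_X = 12.8 / 14.0 = 0.914

0.914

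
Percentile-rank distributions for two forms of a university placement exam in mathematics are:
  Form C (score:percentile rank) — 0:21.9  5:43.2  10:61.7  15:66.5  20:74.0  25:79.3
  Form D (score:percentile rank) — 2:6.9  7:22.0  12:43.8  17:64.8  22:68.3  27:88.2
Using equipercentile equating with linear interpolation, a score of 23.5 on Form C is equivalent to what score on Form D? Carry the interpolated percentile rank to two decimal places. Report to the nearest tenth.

24.4

PR of 23.5 on Form C: 74.0 + (23.5 − 20)/(25 − 20) × (79.3 − 74.0) = 77.71
On Form D, PR 77.71 falls between score 22 (PR 68.3) and 27 (PR 88.2).
Interpolate: 22 + (77.71 − 68.3)/(88.2 − 68.3) × (27 − 22) = 24.4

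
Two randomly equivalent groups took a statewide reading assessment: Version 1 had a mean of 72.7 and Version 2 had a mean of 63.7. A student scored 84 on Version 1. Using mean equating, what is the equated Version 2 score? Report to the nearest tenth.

75.0

Mean equating: y = x + (M_Y − M_X) = 84 + (63.7 − 72.7) = 75.0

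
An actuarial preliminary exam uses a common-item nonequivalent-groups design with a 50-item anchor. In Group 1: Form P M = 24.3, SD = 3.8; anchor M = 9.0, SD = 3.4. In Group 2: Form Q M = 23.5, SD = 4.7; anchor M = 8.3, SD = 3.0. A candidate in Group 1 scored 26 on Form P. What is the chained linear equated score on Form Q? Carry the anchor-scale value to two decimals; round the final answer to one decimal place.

27.0

Form P → anchor (Group 1): v = (3.4/3.8)(26 − 24.3) + 9.0 = 10.52
anchor → Form Q (Group 2): y = (4.7/3.0)(10.52 − 8.3) + 23.5 = 27.0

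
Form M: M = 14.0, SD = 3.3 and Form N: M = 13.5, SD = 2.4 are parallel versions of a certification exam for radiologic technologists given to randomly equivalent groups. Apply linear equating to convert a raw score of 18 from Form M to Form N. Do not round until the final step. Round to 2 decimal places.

Linear equating: y = (SD_Y/SD_X)(x − M_X) + M_Y
y = (2.4/3.3)(18 − 14.0) + 13.5
y = 0.727273 × 4.0 + 13.5 = 2.9091 + 13.5 = 16.41

16.41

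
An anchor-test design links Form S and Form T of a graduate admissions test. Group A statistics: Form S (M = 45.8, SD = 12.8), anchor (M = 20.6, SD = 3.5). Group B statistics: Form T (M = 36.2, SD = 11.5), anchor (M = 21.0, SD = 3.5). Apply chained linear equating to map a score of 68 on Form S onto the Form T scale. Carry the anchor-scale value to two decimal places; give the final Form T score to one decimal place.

Form S → anchor (Group A): v = (3.5/12.8)(68 − 45.8) + 20.6 = 26.67
anchor → Form T (Group B): y = (11.5/3.5)(26.67 − 21.0) + 36.2 = 54.8

54.8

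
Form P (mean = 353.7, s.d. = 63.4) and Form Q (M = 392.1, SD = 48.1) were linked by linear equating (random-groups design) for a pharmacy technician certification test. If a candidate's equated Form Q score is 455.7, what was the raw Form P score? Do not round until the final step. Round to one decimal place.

Invert y = (SD_Y/SD_X)(x − M_X) + M_Y:
x = (SD_X/SD_Y)(y − M_Y) + M_X = (63.4/48.1)(455.7 − 392.1) + 353.7
x = 1.318087 × 63.600 + 353.7 = 437.5

437.5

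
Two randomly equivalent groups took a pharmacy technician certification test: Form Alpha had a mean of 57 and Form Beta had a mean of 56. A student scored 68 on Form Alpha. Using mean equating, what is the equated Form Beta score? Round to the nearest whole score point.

67

Mean equating: y = x + (M_Y − M_X) = 68 + (56 − 57) = 67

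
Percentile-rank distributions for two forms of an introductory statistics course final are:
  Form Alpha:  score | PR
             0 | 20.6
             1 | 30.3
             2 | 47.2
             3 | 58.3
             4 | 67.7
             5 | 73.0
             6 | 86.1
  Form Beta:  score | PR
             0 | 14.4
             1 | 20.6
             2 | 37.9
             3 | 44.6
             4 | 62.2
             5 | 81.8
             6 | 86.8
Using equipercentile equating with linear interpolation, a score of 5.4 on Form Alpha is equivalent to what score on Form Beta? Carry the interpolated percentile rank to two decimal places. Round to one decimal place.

4.8

PR of 5.4 on Form Alpha: 73.0 + (5.4 − 5)/(6 − 5) × (86.1 − 73.0) = 78.24
On Form Beta, PR 78.24 falls between score 4 (PR 62.2) and 5 (PR 81.8).
Interpolate: 4 + (78.24 − 62.2)/(81.8 − 62.2) × (5 − 4) = 4.8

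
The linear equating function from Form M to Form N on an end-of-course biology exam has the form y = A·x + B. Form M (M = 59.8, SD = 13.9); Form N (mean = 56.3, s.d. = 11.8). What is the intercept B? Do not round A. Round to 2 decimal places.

5.53

A = SD_Y / SD_X = 11.8 / 13.9 = 0.848921
B = M_Y − A·M_X = 56.3 − 0.848921 × 59.8 = 5.53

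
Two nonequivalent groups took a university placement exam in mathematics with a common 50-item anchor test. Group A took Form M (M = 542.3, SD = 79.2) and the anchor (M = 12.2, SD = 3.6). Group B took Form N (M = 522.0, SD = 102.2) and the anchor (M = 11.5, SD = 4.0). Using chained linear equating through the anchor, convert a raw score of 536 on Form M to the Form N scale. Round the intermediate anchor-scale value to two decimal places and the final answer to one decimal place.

Form M → anchor (Group A): v = (3.6/79.2)(536 − 542.3) + 12.2 = 11.91
anchor → Form N (Group B): y = (102.2/4.0)(11.91 − 11.5) + 522.0 = 532.5

532.5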